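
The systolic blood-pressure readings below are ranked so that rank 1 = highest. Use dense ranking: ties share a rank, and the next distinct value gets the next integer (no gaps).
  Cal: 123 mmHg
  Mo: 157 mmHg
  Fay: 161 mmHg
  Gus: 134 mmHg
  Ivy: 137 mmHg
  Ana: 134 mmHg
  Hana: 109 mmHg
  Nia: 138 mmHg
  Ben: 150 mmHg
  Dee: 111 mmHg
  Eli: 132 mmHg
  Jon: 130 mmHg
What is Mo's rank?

2

Sorted (descending): 161, 157, 150, 138, 137, 134, 134, 132, 130, 123, 111, 109
The 2 values of 134 share dense rank 6.
Remaining distinct values take the next consecutive integers.
Mo has value 157 mmHg → rank 2.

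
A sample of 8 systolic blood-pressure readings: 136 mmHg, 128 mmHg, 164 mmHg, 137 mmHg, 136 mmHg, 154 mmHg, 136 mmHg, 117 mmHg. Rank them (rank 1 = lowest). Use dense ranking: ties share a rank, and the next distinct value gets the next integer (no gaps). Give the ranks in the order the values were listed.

3, 2, 6, 4, 3, 5, 3, 1

Sorted (ascending): 117, 128, 136, 136, 136, 137, 154, 164
The 3 values of 136 share dense rank 3.
Remaining distinct values take the next consecutive integers.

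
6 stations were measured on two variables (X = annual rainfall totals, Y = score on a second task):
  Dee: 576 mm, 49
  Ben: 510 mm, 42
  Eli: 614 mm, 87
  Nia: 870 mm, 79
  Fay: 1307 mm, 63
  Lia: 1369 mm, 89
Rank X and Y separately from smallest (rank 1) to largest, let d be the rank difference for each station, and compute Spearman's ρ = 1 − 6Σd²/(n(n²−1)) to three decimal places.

Ranks of variable 1: 2, 1, 3, 4, 5, 6
Ranks of variable 2: 2, 1, 5, 4, 3, 6
d = r₁ − r₂: 0, 0, -2, 0, 2, 0
d²: 0, 0, 4, 0, 4, 0; Σd² = 8
ρ = 1 − 6·8/(6·35) = 1 − 48/210 = 0.771

0.771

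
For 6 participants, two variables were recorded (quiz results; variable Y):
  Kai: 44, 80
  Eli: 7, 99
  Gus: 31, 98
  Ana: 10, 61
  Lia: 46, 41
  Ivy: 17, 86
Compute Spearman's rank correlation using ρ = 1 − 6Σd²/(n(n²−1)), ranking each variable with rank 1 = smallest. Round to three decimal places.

-0.600

Ranks of variable 1: 5, 1, 4, 2, 6, 3
Ranks of variable 2: 3, 6, 5, 2, 1, 4
d = r₁ − r₂: 2, -5, -1, 0, 5, -1
d²: 4, 25, 1, 0, 25, 1; Σd² = 56
ρ = 1 − 6·56/(6·35) = 1 − 336/210 = -0.600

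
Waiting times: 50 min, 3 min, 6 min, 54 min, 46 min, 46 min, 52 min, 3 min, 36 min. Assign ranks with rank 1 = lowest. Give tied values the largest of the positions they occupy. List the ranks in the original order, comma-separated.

7, 2, 3, 9, 6, 6, 8, 2, 4

Sorted (ascending): 3, 3, 6, 36, 46, 46, 50, 52, 54
The 2 values of 3 occupy positions 1–2 → each gets rank 2.
The 2 values of 46 occupy positions 5–6 → each gets rank 6.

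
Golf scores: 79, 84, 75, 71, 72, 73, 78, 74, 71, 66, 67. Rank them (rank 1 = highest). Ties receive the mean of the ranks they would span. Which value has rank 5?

Sorted (descending): 84, 79, 78, 75, 74, 73, 72, 71, 71, 67, 66
The 2 values of 71 occupy positions 8–9 → average rank (8+9)/2 = 8.5.
Rank 5 → value 74.

74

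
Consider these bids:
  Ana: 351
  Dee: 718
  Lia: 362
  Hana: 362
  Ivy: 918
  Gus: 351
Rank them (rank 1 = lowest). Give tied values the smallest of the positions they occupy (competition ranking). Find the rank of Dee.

Sorted (ascending): 351, 351, 362, 362, 718, 918
The 2 values of 351 occupy positions 1–2 → each gets rank 1.
The 2 values of 362 occupy positions 3–4 → each gets rank 3.
Dee has value 718 → rank 5.

5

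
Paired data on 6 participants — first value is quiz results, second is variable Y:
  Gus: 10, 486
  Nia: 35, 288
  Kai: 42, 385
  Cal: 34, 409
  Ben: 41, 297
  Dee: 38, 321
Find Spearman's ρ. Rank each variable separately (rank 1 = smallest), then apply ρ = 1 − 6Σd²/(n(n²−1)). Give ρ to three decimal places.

-0.486

Ranks of variable 1: 1, 3, 6, 2, 5, 4
Ranks of variable 2: 6, 1, 4, 5, 2, 3
d = r₁ − r₂: -5, 2, 2, -3, 3, 1
d²: 25, 4, 4, 9, 9, 1; Σd² = 52
ρ = 1 − 6·52/(6·35) = 1 − 312/210 = -0.486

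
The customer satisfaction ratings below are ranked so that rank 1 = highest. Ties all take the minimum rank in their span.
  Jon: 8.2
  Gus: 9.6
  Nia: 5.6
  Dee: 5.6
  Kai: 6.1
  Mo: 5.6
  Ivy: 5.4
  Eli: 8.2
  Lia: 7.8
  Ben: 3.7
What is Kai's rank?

5

Sorted (descending): 9.6, 8.2, 8.2, 7.8, 6.1, 5.6, 5.6, 5.6, 5.4, 3.7
The 2 values of 8.2 occupy positions 2–3 → each gets rank 2.
The 3 values of 5.6 occupy positions 6–8 → each gets rank 6.
Kai has value 6.1 → rank 5.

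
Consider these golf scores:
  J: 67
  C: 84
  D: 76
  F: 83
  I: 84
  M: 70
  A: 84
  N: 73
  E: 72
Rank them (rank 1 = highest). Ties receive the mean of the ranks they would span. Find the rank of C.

2

Sorted (descending): 84, 84, 84, 83, 76, 73, 72, 70, 67
The 3 values of 84 occupy positions 1–3 → average rank 2.
C has value 84 → rank 2.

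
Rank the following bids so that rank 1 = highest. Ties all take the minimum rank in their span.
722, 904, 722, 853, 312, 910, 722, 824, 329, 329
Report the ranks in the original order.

5, 2, 5, 3, 10, 1, 5, 4, 8, 8

Sorted (descending): 910, 904, 853, 824, 722, 722, 722, 329, 329, 312
The 3 values of 722 occupy positions 5–7 → each gets rank 5.
The 2 values of 329 occupy positions 8–9 → each gets rank 8.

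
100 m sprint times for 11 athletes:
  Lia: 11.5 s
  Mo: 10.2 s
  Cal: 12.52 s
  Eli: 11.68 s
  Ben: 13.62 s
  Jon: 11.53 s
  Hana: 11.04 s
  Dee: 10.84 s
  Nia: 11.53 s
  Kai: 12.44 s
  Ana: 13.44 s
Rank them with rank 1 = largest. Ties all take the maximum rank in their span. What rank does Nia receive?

7

Sorted (descending): 13.62, 13.44, 12.52, 12.44, 11.68, 11.53, 11.53, 11.5, 11.04, 10.84, 10.2
The 2 values of 11.53 occupy positions 6–7 → each gets rank 7.
Nia has value 11.53 s → rank 7.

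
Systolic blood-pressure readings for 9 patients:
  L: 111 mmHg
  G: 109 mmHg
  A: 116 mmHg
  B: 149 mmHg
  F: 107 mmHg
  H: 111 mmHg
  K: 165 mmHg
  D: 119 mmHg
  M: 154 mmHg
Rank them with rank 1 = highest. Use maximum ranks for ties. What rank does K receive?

Sorted (descending): 165, 154, 149, 119, 116, 111, 111, 109, 107
The 2 values of 111 occupy positions 6–7 → each gets rank 7.
K has value 165 mmHg → rank 1.

1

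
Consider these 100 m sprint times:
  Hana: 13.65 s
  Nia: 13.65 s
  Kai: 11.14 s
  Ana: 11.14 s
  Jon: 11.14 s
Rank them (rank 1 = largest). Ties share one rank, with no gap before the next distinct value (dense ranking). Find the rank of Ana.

Sorted (descending): 13.65, 13.65, 11.14, 11.14, 11.14
The 2 values of 13.65 share dense rank 1.
The 3 values of 11.14 share dense rank 2.
Ana has value 11.14 s → rank 2.

2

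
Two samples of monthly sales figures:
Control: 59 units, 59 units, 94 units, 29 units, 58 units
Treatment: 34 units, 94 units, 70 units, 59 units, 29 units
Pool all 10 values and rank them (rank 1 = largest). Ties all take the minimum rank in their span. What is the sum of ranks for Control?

Sorted (descending): 94, 94, 70, 59, 59, 59, 58, 34, 29, 29
The 2 values of 94 occupy positions 1–2 → each gets rank 1.
The 3 values of 59 occupy positions 4–6 → each gets rank 4.
The 2 values of 29 occupy positions 9–10 → each gets rank 9.
Control values → pooled ranks: 59→4, 59→4, 94→1, 29→9, 58→7
Rank sum = 4 + 4 + 1 + 9 + 7 = 25

25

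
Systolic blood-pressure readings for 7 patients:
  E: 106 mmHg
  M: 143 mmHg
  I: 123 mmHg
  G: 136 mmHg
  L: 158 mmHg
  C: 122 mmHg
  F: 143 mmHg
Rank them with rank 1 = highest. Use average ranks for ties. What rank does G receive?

Sorted (descending): 158, 143, 143, 136, 123, 122, 106
The 2 values of 143 occupy positions 2–3 → average rank (2+3)/2 = 2.5.
G has value 136 mmHg → rank 4.

4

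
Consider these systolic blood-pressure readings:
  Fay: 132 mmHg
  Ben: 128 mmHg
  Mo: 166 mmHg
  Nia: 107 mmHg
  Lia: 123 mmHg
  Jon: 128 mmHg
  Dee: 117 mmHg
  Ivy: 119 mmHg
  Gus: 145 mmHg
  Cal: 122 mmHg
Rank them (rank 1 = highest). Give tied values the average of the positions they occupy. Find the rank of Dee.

Sorted (descending): 166, 145, 132, 128, 128, 123, 122, 119, 117, 107
The 2 values of 128 occupy positions 4–5 → average rank (4+5)/2 = 4.5.
Dee has value 117 mmHg → rank 9.

9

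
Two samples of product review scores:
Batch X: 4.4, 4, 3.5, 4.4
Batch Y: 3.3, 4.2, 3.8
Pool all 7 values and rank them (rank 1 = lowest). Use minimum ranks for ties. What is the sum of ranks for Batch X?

18

Sorted (ascending): 3.3, 3.5, 3.8, 4, 4.2, 4.4, 4.4
The 2 values of 4.4 occupy positions 6–7 → each gets rank 6.
Batch X values → pooled ranks: 4.4→6, 4→4, 3.5→2, 4.4→6
Rank sum = 6 + 4 + 2 + 6 = 18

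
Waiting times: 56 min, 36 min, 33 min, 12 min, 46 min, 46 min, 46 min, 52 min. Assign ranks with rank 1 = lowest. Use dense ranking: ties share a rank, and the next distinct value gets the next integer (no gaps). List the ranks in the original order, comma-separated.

Sorted (ascending): 12, 33, 36, 46, 46, 46, 52, 56
The 3 values of 46 share dense rank 4.
Remaining distinct values take the next consecutive integers.

6, 3, 2, 1, 4, 4, 4, 5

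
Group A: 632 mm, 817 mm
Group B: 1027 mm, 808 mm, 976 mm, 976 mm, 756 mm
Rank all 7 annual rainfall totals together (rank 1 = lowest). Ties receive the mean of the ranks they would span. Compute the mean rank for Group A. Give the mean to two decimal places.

Sorted (ascending): 632, 756, 808, 817, 976, 976, 1027
The 2 values of 976 occupy positions 5–6 → average rank (5+6)/2 = 5.5.
Group A values → pooled ranks: 632→1, 817→4
Mean rank = (1 + 4) / 2 = 2.50

2.50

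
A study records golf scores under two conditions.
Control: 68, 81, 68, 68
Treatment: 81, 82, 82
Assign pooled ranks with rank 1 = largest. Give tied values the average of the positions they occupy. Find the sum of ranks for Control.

21.5

Sorted (descending): 82, 82, 81, 81, 68, 68, 68
The 2 values of 82 occupy positions 1–2 → average rank (1+2)/2 = 1.5.
The 2 values of 81 occupy positions 3–4 → average rank (3+4)/2 = 3.5.
The 3 values of 68 occupy positions 5–7 → average rank 6.
Control values → pooled ranks: 68→6, 81→3.5, 68→6, 68→6
Rank sum = 6 + 3.5 + 6 + 6 = 21.5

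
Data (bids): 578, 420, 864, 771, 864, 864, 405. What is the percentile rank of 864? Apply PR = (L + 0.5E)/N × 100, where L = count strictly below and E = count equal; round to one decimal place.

78.6

N = 7.
Strictly below 864: 4. Equal to 864: 3.
PR = (4 + 0.5·3)/7 × 100 = 78.6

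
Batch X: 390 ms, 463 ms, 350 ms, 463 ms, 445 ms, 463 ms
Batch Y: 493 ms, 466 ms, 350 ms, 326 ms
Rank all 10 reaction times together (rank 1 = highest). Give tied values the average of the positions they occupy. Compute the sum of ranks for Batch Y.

Sorted (descending): 493, 466, 463, 463, 463, 445, 390, 350, 350, 326
The 3 values of 463 occupy positions 3–5 → average rank 4.
The 2 values of 350 occupy positions 8–9 → average rank (8+9)/2 = 8.5.
Batch Y values → pooled ranks: 493→1, 466→2, 350→8.5, 326→10
Rank sum = 1 + 2 + 8.5 + 10 = 21.5

21.5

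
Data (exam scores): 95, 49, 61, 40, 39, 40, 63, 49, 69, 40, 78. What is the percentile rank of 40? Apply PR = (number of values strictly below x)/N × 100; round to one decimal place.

9.1

N = 11.
Strictly below 40: 1. Equal to 40: 3.
PR = 1/11 × 100 = 9.1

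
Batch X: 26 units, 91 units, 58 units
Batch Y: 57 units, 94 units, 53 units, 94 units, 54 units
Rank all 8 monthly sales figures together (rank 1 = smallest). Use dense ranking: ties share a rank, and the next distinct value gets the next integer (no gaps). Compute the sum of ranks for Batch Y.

23

Sorted (ascending): 26, 53, 54, 57, 58, 91, 94, 94
The 2 values of 94 share dense rank 7.
Remaining distinct values take the next consecutive integers.
Batch Y values → pooled ranks: 57→4, 94→7, 53→2, 94→7, 54→3
Rank sum = 4 + 7 + 2 + 7 + 3 = 23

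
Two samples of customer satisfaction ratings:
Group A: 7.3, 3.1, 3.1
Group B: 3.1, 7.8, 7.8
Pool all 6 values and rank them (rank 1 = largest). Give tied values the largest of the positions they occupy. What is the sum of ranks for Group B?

Sorted (descending): 7.8, 7.8, 7.3, 3.1, 3.1, 3.1
The 2 values of 7.8 occupy positions 1–2 → each gets rank 2.
The 3 values of 3.1 occupy positions 4–6 → each gets rank 6.
Group B values → pooled ranks: 3.1→6, 7.8→2, 7.8→2
Rank sum = 6 + 2 + 2 = 10

10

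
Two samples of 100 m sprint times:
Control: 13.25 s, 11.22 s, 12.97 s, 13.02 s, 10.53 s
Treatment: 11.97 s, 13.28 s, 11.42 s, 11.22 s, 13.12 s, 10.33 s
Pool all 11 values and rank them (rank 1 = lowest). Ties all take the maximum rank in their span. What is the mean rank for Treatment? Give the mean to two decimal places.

Sorted (ascending): 10.33, 10.53, 11.22, 11.22, 11.42, 11.97, 12.97, 13.02, 13.12, 13.25, 13.28
The 2 values of 11.22 occupy positions 3–4 → each gets rank 4.
Treatment values → pooled ranks: 11.97→6, 13.28→11, 11.42→5, 11.22→4, 13.12→9, 10.33→1
Mean rank = (6 + 11 + 5 + 4 + 9 + 1) / 6 = 6.00

6.00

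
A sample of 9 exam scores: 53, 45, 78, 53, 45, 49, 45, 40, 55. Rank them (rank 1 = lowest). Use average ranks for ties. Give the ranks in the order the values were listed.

Sorted (ascending): 40, 45, 45, 45, 49, 53, 53, 55, 78
The 3 values of 45 occupy positions 2–4 → average rank 3.
The 2 values of 53 occupy positions 6–7 → average rank (6+7)/2 = 6.5.

6.5, 3, 9, 6.5, 3, 5, 3, 1, 8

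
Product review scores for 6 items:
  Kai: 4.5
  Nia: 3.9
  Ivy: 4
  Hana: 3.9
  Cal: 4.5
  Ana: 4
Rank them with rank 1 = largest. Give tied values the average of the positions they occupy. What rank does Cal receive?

Sorted (descending): 4.5, 4.5, 4, 4, 3.9, 3.9
The 2 values of 4.5 occupy positions 1–2 → average rank (1+2)/2 = 1.5.
The 2 values of 4 occupy positions 3–4 → average rank (3+4)/2 = 3.5.
The 2 values of 3.9 occupy positions 5–6 → average rank (5+6)/2 = 5.5.
Cal has value 4.5 → rank 1.5.

1.5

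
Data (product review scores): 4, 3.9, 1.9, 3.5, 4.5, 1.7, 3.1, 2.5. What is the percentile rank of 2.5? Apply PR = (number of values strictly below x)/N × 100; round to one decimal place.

N = 8.
Strictly below 2.5: 2. Equal to 2.5: 1.
PR = 2/8 × 100 = 25.0

25.0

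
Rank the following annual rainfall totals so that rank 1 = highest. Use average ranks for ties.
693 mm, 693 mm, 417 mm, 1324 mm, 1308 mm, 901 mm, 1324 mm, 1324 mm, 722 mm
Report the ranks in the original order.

Sorted (descending): 1324, 1324, 1324, 1308, 901, 722, 693, 693, 417
The 3 values of 1324 occupy positions 1–3 → average rank 2.
The 2 values of 693 occupy positions 7–8 → average rank (7+8)/2 = 7.5.

7.5, 7.5, 9, 2, 4, 5, 2, 2, 6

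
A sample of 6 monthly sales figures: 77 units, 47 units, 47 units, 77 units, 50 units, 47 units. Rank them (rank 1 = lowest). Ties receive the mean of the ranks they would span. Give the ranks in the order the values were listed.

5.5, 2, 2, 5.5, 4, 2

Sorted (ascending): 47, 47, 47, 50, 77, 77
The 3 values of 47 occupy positions 1–3 → average rank 2.
The 2 values of 77 occupy positions 5–6 → average rank (5+6)/2 = 5.5.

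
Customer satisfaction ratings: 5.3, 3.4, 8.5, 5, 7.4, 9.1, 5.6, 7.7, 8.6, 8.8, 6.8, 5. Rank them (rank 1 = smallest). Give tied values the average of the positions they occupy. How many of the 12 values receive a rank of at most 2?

1

Sorted (ascending): 3.4, 5, 5, 5.3, 5.6, 6.8, 7.4, 7.7, 8.5, 8.6, 8.8, 9.1
The 2 values of 5 occupy positions 2–3 → average rank (2+3)/2 = 2.5.
Ranks ≤ 2: {1} → 1 value.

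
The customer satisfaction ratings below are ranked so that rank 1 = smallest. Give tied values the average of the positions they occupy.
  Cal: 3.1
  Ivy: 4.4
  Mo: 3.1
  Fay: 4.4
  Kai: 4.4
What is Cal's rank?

Sorted (ascending): 3.1, 3.1, 4.4, 4.4, 4.4
The 2 values of 3.1 occupy positions 1–2 → average rank (1+2)/2 = 1.5.
The 3 values of 4.4 occupy positions 3–5 → average rank 4.
Cal has value 3.1 → rank 1.5.

1.5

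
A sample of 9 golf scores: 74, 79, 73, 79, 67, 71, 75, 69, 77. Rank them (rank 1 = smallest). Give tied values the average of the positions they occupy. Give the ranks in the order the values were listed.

Sorted (ascending): 67, 69, 71, 73, 74, 75, 77, 79, 79
The 2 values of 79 occupy positions 8–9 → average rank (8+9)/2 = 8.5.

5, 8.5, 4, 8.5, 1, 3, 6, 2, 7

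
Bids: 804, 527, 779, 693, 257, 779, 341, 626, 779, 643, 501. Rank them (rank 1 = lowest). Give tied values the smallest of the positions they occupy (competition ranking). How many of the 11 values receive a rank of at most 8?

Sorted (ascending): 257, 341, 501, 527, 626, 643, 693, 779, 779, 779, 804
The 3 values of 779 occupy positions 8–10 → each gets rank 8.
Ranks ≤ 8: {1, 2, 3, 4, 5, 6, 7, 8, 8, 8} → 10 values.

10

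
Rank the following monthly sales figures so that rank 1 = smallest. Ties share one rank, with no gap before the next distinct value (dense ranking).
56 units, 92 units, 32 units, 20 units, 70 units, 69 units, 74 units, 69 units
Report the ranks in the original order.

3, 7, 2, 1, 5, 4, 6, 4

Sorted (ascending): 20, 32, 56, 69, 69, 70, 74, 92
The 2 values of 69 share dense rank 4.
Remaining distinct values take the next consecutive integers.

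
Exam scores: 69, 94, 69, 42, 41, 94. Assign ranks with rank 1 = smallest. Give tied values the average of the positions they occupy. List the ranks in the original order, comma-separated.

3.5, 5.5, 3.5, 2, 1, 5.5

Sorted (ascending): 41, 42, 69, 69, 94, 94
The 2 values of 69 occupy positions 3–4 → average rank (3+4)/2 = 3.5.
The 2 values of 94 occupy positions 5–6 → average rank (5+6)/2 = 5.5.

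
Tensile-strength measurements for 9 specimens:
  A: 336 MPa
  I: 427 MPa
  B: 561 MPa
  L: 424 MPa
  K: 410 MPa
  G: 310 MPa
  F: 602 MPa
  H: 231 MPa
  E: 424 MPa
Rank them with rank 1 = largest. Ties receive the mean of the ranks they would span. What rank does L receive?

4.5

Sorted (descending): 602, 561, 427, 424, 424, 410, 336, 310, 231
The 2 values of 424 occupy positions 4–5 → average rank (4+5)/2 = 4.5.
L has value 424 MPa → rank 4.5.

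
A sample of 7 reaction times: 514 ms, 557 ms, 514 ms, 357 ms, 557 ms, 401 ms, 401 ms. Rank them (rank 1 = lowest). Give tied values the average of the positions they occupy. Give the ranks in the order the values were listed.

Sorted (ascending): 357, 401, 401, 514, 514, 557, 557
The 2 values of 401 occupy positions 2–3 → average rank (2+3)/2 = 2.5.
The 2 values of 514 occupy positions 4–5 → average rank (4+5)/2 = 4.5.
The 2 values of 557 occupy positions 6–7 → average rank (6+7)/2 = 6.5.

4.5, 6.5, 4.5, 1, 6.5, 2.5, 2.5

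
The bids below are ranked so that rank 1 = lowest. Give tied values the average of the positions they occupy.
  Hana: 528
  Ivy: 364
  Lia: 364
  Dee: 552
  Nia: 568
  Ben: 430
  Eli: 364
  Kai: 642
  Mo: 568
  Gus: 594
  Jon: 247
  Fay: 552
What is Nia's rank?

Sorted (ascending): 247, 364, 364, 364, 430, 528, 552, 552, 568, 568, 594, 642
The 3 values of 364 occupy positions 2–4 → average rank 3.
The 2 values of 552 occupy positions 7–8 → average rank (7+8)/2 = 7.5.
The 2 values of 568 occupy positions 9–10 → average rank (9+10)/2 = 9.5.
Nia has value 568 → rank 9.5.

9.5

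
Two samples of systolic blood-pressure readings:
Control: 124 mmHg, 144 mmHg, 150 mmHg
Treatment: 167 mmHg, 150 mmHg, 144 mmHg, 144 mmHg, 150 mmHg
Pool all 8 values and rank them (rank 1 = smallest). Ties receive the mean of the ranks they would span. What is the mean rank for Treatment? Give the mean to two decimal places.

5.20

Sorted (ascending): 124, 144, 144, 144, 150, 150, 150, 167
The 3 values of 144 occupy positions 2–4 → average rank 3.
The 3 values of 150 occupy positions 5–7 → average rank 6.
Treatment values → pooled ranks: 167→8, 150→6, 144→3, 144→3, 150→6
Mean rank = (8 + 6 + 3 + 3 + 6) / 5 = 5.20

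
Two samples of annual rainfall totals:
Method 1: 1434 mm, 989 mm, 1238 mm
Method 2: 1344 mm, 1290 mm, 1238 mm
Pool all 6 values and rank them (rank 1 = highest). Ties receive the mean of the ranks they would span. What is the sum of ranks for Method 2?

9.5

Sorted (descending): 1434, 1344, 1290, 1238, 1238, 989
The 2 values of 1238 occupy positions 4–5 → average rank (4+5)/2 = 4.5.
Method 2 values → pooled ranks: 1344→2, 1290→3, 1238→4.5
Rank sum = 2 + 3 + 4.5 = 9.5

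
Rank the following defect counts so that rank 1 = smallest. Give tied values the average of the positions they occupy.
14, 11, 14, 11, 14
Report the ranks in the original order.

Sorted (ascending): 11, 11, 14, 14, 14
The 2 values of 11 occupy positions 1–2 → average rank (1+2)/2 = 1.5.
The 3 values of 14 occupy positions 3–5 → average rank 4.

4, 1.5, 4, 1.5, 4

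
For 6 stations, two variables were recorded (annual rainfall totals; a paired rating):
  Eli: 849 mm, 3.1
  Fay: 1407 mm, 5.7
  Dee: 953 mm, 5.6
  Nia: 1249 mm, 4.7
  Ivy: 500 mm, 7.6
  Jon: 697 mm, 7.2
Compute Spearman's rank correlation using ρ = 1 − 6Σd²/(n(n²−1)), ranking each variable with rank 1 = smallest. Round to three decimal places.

-0.486

Ranks of variable 1: 3, 6, 4, 5, 1, 2
Ranks of variable 2: 1, 4, 3, 2, 6, 5
d = r₁ − r₂: 2, 2, 1, 3, -5, -3
d²: 4, 4, 1, 9, 25, 9; Σd² = 52
ρ = 1 − 6·52/(6·35) = 1 − 312/210 = -0.486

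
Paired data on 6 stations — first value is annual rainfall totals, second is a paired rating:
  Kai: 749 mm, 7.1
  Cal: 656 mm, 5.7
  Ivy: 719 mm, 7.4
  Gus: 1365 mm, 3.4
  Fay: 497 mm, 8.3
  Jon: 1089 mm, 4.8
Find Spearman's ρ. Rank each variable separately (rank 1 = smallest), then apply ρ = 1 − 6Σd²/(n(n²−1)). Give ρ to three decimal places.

-0.829

Ranks of variable 1: 4, 2, 3, 6, 1, 5
Ranks of variable 2: 4, 3, 5, 1, 6, 2
d = r₁ − r₂: 0, -1, -2, 5, -5, 3
d²: 0, 1, 4, 25, 25, 9; Σd² = 64
ρ = 1 − 6·64/(6·35) = 1 − 384/210 = -0.829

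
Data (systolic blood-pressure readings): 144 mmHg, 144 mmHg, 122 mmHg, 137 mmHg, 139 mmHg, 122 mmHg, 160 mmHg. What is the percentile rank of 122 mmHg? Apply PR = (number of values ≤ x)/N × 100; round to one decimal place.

28.6

N = 7.
Strictly below 122: 0. Equal to 122: 2.
PR = 2/7 × 100 = 28.6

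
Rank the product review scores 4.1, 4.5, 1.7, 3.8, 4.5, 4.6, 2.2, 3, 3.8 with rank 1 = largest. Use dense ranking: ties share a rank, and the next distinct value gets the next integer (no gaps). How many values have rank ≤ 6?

8

Sorted (descending): 4.6, 4.5, 4.5, 4.1, 3.8, 3.8, 3, 2.2, 1.7
The 2 values of 4.5 share dense rank 2.
The 2 values of 3.8 share dense rank 4.
Remaining distinct values take the next consecutive integers.
Ranks ≤ 6: {1, 2, 2, 3, 4, 4, 5, 6} → 8 values.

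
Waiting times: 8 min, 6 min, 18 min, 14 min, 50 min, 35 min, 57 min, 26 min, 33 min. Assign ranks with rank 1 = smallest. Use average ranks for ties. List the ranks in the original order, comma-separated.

Sorted (ascending): 6, 8, 14, 18, 26, 33, 35, 50, 57
No ties — each value takes its position as its rank.

2, 1, 4, 3, 8, 7, 9, 5, 6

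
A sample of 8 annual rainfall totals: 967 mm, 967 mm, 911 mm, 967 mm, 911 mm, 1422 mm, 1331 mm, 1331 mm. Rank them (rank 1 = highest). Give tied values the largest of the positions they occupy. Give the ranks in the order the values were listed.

Sorted (descending): 1422, 1331, 1331, 967, 967, 967, 911, 911
The 2 values of 1331 occupy positions 2–3 → each gets rank 3.
The 3 values of 967 occupy positions 4–6 → each gets rank 6.
The 2 values of 911 occupy positions 7–8 → each gets rank 8.

6, 6, 8, 6, 8, 1, 3, 3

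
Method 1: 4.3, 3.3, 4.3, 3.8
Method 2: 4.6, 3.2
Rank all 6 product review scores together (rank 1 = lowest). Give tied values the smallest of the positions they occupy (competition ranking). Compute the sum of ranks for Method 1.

Sorted (ascending): 3.2, 3.3, 3.8, 4.3, 4.3, 4.6
The 2 values of 4.3 occupy positions 4–5 → each gets rank 4.
Method 1 values → pooled ranks: 4.3→4, 3.3→2, 4.3→4, 3.8→3
Rank sum = 4 + 2 + 4 + 3 = 13

13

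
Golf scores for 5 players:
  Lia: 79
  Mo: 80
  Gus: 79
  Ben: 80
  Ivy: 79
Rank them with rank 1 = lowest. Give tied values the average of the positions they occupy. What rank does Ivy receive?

2

Sorted (ascending): 79, 79, 79, 80, 80
The 3 values of 79 occupy positions 1–3 → average rank 2.
The 2 values of 80 occupy positions 4–5 → average rank (4+5)/2 = 4.5.
Ivy has value 79 → rank 2.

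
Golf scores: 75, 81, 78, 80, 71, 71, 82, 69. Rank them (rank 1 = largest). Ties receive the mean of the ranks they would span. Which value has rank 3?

Sorted (descending): 82, 81, 80, 78, 75, 71, 71, 69
The 2 values of 71 occupy positions 6–7 → average rank (6+7)/2 = 6.5.
Rank 3 → value 80.

80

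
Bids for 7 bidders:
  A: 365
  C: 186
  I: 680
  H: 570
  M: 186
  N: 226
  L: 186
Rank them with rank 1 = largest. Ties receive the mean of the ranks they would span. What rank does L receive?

6

Sorted (descending): 680, 570, 365, 226, 186, 186, 186
The 3 values of 186 occupy positions 5–7 → average rank 6.
L has value 186 → rank 6.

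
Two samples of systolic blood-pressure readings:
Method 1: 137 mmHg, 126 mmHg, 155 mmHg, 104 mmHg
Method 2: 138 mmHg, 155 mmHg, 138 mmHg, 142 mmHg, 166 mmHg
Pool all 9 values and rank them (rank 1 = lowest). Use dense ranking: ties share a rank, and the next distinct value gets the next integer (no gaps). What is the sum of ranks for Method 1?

12

Sorted (ascending): 104, 126, 137, 138, 138, 142, 155, 155, 166
The 2 values of 138 share dense rank 4.
The 2 values of 155 share dense rank 6.
Remaining distinct values take the next consecutive integers.
Method 1 values → pooled ranks: 137→3, 126→2, 155→6, 104→1
Rank sum = 3 + 2 + 6 + 1 = 12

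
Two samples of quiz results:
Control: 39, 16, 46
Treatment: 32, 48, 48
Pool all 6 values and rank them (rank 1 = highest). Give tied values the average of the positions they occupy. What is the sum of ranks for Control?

Sorted (descending): 48, 48, 46, 39, 32, 16
The 2 values of 48 occupy positions 1–2 → average rank (1+2)/2 = 1.5.
Control values → pooled ranks: 39→4, 16→6, 46→3
Rank sum = 4 + 6 + 3 = 13

13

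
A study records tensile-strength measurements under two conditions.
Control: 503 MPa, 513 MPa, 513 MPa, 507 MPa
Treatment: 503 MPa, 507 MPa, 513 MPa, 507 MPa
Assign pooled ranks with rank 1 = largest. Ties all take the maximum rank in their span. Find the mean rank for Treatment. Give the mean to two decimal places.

Sorted (descending): 513, 513, 513, 507, 507, 507, 503, 503
The 3 values of 513 occupy positions 1–3 → each gets rank 3.
The 3 values of 507 occupy positions 4–6 → each gets rank 6.
The 2 values of 503 occupy positions 7–8 → each gets rank 8.
Treatment values → pooled ranks: 503→8, 507→6, 513→3, 507→6
Mean rank = (8 + 6 + 3 + 6) / 4 = 5.75

5.75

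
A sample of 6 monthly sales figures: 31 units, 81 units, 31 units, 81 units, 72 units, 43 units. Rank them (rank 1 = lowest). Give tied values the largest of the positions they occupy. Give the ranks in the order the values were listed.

Sorted (ascending): 31, 31, 43, 72, 81, 81
The 2 values of 31 occupy positions 1–2 → each gets rank 2.
The 2 values of 81 occupy positions 5–6 → each gets rank 6.

2, 6, 2, 6, 4, 3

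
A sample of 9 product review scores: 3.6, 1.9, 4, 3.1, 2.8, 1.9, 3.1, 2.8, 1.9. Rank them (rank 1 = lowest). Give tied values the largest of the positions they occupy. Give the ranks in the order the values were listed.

8, 3, 9, 7, 5, 3, 7, 5, 3

Sorted (ascending): 1.9, 1.9, 1.9, 2.8, 2.8, 3.1, 3.1, 3.6, 4
The 3 values of 1.9 occupy positions 1–3 → each gets rank 3.
The 2 values of 2.8 occupy positions 4–5 → each gets rank 5.
The 2 values of 3.1 occupy positions 6–7 → each gets rank 7.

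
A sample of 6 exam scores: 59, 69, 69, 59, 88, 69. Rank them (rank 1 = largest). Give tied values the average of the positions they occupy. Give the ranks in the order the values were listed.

5.5, 3, 3, 5.5, 1, 3

Sorted (descending): 88, 69, 69, 69, 59, 59
The 3 values of 69 occupy positions 2–4 → average rank 3.
The 2 values of 59 occupy positions 5–6 → average rank (5+6)/2 = 5.5.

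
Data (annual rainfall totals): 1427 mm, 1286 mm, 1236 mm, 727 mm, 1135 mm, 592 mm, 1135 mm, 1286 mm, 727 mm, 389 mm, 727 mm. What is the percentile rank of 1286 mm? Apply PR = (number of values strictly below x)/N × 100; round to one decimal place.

72.7

N = 11.
Strictly below 1286: 8. Equal to 1286: 2.
PR = 8/11 × 100 = 72.7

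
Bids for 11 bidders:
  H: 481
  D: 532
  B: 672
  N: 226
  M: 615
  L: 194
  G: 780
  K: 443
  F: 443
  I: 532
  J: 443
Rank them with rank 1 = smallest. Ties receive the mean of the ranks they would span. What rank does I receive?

Sorted (ascending): 194, 226, 443, 443, 443, 481, 532, 532, 615, 672, 780
The 3 values of 443 occupy positions 3–5 → average rank 4.
The 2 values of 532 occupy positions 7–8 → average rank (7+8)/2 = 7.5.
I has value 532 → rank 7.5.

7.5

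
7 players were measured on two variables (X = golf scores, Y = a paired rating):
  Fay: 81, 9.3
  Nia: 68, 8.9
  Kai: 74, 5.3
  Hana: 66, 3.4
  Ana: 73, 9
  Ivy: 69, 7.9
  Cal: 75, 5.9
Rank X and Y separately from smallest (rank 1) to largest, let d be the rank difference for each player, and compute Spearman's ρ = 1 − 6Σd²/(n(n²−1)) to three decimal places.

0.429

Ranks of variable 1: 7, 2, 5, 1, 4, 3, 6
Ranks of variable 2: 7, 5, 2, 1, 6, 4, 3
d = r₁ − r₂: 0, -3, 3, 0, -2, -1, 3
d²: 0, 9, 9, 0, 4, 1, 9; Σd² = 32
ρ = 1 − 6·32/(7·48) = 1 − 192/336 = 0.429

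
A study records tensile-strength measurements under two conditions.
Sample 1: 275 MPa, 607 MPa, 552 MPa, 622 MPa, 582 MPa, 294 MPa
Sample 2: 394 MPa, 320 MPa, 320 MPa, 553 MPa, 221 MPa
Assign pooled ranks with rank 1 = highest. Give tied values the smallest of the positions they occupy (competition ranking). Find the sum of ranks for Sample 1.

Sorted (descending): 622, 607, 582, 553, 552, 394, 320, 320, 294, 275, 221
The 2 values of 320 occupy positions 7–8 → each gets rank 7.
Sample 1 values → pooled ranks: 275→10, 607→2, 552→5, 622→1, 582→3, 294→9
Rank sum = 10 + 2 + 5 + 1 + 3 + 9 = 30

30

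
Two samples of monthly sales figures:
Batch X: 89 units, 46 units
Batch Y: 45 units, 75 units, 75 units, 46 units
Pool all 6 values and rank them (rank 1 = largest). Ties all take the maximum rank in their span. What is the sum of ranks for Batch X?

Sorted (descending): 89, 75, 75, 46, 46, 45
The 2 values of 75 occupy positions 2–3 → each gets rank 3.
The 2 values of 46 occupy positions 4–5 → each gets rank 5.
Batch X values → pooled ranks: 89→1, 46→5
Rank sum = 1 + 5 = 6

6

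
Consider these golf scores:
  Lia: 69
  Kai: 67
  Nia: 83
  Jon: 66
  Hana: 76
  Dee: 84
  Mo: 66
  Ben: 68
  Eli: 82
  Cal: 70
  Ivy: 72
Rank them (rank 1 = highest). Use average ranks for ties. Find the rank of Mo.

Sorted (descending): 84, 83, 82, 76, 72, 70, 69, 68, 67, 66, 66
The 2 values of 66 occupy positions 10–11 → average rank (10+11)/2 = 10.5.
Mo has value 66 → rank 10.5.

10.5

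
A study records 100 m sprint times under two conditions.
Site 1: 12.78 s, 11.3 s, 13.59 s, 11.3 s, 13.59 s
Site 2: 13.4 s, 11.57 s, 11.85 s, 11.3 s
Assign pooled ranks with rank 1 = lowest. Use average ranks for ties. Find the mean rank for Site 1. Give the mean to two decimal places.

Sorted (ascending): 11.3, 11.3, 11.3, 11.57, 11.85, 12.78, 13.4, 13.59, 13.59
The 3 values of 11.3 occupy positions 1–3 → average rank 2.
The 2 values of 13.59 occupy positions 8–9 → average rank (8+9)/2 = 8.5.
Site 1 values → pooled ranks: 12.78→6, 11.3→2, 13.59→8.5, 11.3→2, 13.59→8.5
Mean rank = (6 + 2 + 8.5 + 2 + 8.5) / 5 = 5.40

5.40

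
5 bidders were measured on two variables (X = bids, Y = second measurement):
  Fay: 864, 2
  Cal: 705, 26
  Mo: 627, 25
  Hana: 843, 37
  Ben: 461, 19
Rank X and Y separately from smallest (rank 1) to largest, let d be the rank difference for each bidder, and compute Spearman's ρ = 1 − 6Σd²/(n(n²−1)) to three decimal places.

Ranks of variable 1: 5, 3, 2, 4, 1
Ranks of variable 2: 1, 4, 3, 5, 2
d = r₁ − r₂: 4, -1, -1, -1, -1
d²: 16, 1, 1, 1, 1; Σd² = 20
ρ = 1 − 6·20/(5·24) = 1 − 120/120 = 0.000

0.000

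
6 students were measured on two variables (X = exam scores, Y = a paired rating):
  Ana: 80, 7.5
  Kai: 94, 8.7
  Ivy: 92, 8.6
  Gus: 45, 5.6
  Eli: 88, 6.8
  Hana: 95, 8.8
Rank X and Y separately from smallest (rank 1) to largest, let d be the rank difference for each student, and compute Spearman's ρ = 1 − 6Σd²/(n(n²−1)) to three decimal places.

0.943

Ranks of variable 1: 2, 5, 4, 1, 3, 6
Ranks of variable 2: 3, 5, 4, 1, 2, 6
d = r₁ − r₂: -1, 0, 0, 0, 1, 0
d²: 1, 0, 0, 0, 1, 0; Σd² = 2
ρ = 1 − 6·2/(6·35) = 1 − 12/210 = 0.943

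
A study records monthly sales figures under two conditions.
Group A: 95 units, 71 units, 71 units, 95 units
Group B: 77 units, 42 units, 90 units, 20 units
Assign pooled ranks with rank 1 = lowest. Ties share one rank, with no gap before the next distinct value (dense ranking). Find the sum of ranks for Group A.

18

Sorted (ascending): 20, 42, 71, 71, 77, 90, 95, 95
The 2 values of 71 share dense rank 3.
The 2 values of 95 share dense rank 6.
Remaining distinct values take the next consecutive integers.
Group A values → pooled ranks: 95→6, 71→3, 71→3, 95→6
Rank sum = 6 + 3 + 3 + 6 = 18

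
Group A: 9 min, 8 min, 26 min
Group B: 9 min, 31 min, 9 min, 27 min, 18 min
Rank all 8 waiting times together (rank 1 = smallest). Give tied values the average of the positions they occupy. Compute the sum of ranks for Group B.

Sorted (ascending): 8, 9, 9, 9, 18, 26, 27, 31
The 3 values of 9 occupy positions 2–4 → average rank 3.
Group B values → pooled ranks: 9→3, 31→8, 9→3, 27→7, 18→5
Rank sum = 3 + 8 + 3 + 7 + 5 = 26

26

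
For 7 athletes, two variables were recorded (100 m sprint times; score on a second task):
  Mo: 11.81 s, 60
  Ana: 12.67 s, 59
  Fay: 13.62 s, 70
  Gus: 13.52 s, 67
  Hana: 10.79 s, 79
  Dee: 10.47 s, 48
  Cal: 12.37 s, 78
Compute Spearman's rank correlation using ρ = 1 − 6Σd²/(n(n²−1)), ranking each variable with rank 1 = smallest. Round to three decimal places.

Ranks of variable 1: 3, 5, 7, 6, 2, 1, 4
Ranks of variable 2: 3, 2, 5, 4, 7, 1, 6
d = r₁ − r₂: 0, 3, 2, 2, -5, 0, -2
d²: 0, 9, 4, 4, 25, 0, 4; Σd² = 46
ρ = 1 − 6·46/(7·48) = 1 − 276/336 = 0.179

0.179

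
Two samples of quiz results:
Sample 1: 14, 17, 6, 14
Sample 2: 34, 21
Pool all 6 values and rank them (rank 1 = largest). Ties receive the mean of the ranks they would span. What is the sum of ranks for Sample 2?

3

Sorted (descending): 34, 21, 17, 14, 14, 6
The 2 values of 14 occupy positions 4–5 → average rank (4+5)/2 = 4.5.
Sample 2 values → pooled ranks: 34→1, 21→2
Rank sum = 1 + 2 = 3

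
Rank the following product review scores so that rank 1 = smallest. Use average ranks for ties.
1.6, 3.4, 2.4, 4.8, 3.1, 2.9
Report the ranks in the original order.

Sorted (ascending): 1.6, 2.4, 2.9, 3.1, 3.4, 4.8
No ties — each value takes its position as its rank.

1, 5, 2, 6, 4, 3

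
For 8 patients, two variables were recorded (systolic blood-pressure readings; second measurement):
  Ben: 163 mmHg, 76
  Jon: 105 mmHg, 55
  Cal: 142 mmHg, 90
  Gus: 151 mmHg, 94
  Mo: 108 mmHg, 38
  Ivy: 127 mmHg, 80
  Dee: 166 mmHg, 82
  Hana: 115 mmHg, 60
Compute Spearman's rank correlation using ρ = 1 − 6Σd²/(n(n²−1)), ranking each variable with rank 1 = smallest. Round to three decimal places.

0.714

Ranks of variable 1: 7, 1, 5, 6, 2, 4, 8, 3
Ranks of variable 2: 4, 2, 7, 8, 1, 5, 6, 3
d = r₁ − r₂: 3, -1, -2, -2, 1, -1, 2, 0
d²: 9, 1, 4, 4, 1, 1, 4, 0; Σd² = 24
ρ = 1 − 6·24/(8·63) = 1 − 144/504 = 0.714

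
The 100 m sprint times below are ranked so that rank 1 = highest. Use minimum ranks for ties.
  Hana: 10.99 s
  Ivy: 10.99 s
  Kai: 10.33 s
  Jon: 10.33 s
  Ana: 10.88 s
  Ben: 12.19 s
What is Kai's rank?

Sorted (descending): 12.19, 10.99, 10.99, 10.88, 10.33, 10.33
The 2 values of 10.99 occupy positions 2–3 → each gets rank 2.
The 2 values of 10.33 occupy positions 5–6 → each gets rank 5.
Kai has value 10.33 s → rank 5.

5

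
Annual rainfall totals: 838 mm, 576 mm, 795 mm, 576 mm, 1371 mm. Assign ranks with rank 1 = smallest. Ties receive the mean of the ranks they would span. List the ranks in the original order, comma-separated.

Sorted (ascending): 576, 576, 795, 838, 1371
The 2 values of 576 occupy positions 1–2 → average rank (1+2)/2 = 1.5.

4, 1.5, 3, 1.5, 5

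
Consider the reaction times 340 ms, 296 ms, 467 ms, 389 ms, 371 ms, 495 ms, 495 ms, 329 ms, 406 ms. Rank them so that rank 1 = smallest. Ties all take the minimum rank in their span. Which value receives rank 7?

Sorted (ascending): 296, 329, 340, 371, 389, 406, 467, 495, 495
The 2 values of 495 occupy positions 8–9 → each gets rank 8.
Rank 7 → value 467.

467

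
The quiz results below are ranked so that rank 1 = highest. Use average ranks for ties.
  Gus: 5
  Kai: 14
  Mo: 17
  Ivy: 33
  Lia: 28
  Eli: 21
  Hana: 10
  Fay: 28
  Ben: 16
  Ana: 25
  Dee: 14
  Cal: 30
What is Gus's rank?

12

Sorted (descending): 33, 30, 28, 28, 25, 21, 17, 16, 14, 14, 10, 5
The 2 values of 28 occupy positions 3–4 → average rank (3+4)/2 = 3.5.
The 2 values of 14 occupy positions 9–10 → average rank (9+10)/2 = 9.5.
Gus has value 5 → rank 12.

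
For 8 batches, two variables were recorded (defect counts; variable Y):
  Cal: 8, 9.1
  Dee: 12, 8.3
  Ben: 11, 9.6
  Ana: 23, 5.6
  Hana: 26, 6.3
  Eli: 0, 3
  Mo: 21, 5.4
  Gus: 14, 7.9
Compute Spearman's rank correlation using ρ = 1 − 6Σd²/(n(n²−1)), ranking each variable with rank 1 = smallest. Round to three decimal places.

-0.214

Ranks of variable 1: 2, 4, 3, 7, 8, 1, 6, 5
Ranks of variable 2: 7, 6, 8, 3, 4, 1, 2, 5
d = r₁ − r₂: -5, -2, -5, 4, 4, 0, 4, 0
d²: 25, 4, 25, 16, 16, 0, 16, 0; Σd² = 102
ρ = 1 − 6·102/(8·63) = 1 − 612/504 = -0.214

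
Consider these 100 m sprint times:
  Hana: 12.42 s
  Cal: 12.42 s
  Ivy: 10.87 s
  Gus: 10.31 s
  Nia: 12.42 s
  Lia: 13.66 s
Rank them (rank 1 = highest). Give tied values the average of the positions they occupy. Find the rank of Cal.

Sorted (descending): 13.66, 12.42, 12.42, 12.42, 10.87, 10.31
The 3 values of 12.42 occupy positions 2–4 → average rank 3.
Cal has value 12.42 s → rank 3.

3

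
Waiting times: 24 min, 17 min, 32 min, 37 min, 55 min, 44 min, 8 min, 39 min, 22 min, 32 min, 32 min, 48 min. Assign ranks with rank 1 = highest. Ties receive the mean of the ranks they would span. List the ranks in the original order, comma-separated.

9, 11, 7, 5, 1, 3, 12, 4, 10, 7, 7, 2

Sorted (descending): 55, 48, 44, 39, 37, 32, 32, 32, 24, 22, 17, 8
The 3 values of 32 occupy positions 6–8 → average rank 7.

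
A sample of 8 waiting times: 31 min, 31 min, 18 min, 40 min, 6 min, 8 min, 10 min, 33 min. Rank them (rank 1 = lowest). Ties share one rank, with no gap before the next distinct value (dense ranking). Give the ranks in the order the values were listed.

5, 5, 4, 7, 1, 2, 3, 6

Sorted (ascending): 6, 8, 10, 18, 31, 31, 33, 40
The 2 values of 31 share dense rank 5.
Remaining distinct values take the next consecutive integers.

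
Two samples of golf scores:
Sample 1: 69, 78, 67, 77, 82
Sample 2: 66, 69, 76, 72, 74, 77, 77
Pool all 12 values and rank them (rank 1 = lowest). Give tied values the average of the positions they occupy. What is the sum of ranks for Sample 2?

Sorted (ascending): 66, 67, 69, 69, 72, 74, 76, 77, 77, 77, 78, 82
The 2 values of 69 occupy positions 3–4 → average rank (3+4)/2 = 3.5.
The 3 values of 77 occupy positions 8–10 → average rank 9.
Sample 2 values → pooled ranks: 66→1, 69→3.5, 76→7, 72→5, 74→6, 77→9, 77→9
Rank sum = 1 + 3.5 + 7 + 5 + 6 + 9 + 9 = 40.5

40.5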